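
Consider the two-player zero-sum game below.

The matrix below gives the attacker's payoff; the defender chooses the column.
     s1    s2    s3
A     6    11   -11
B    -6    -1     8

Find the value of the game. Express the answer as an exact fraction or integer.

-18/31

Column s2 is strictly dominated by s1 for the defender (it gives the attacker more in every row).
The remaining 2×2 game on (A, B) × (s1, s3) has no saddle point. Let the attacker play A with probability p; indifference gives 6p − 6(1−p) = −11p + 8(1−p), so p = 14/31.
Similarly the defender's optimal q on s1 is 19/31, and the value is 6·(19/31) + (-11)·(12/31) = -18/31.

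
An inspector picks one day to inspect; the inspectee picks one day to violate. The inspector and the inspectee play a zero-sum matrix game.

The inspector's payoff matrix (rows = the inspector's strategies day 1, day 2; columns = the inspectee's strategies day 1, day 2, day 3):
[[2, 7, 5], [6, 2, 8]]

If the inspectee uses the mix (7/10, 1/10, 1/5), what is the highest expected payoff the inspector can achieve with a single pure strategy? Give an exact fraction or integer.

6

day 1: (2)·(7/10) + (7)·(1/10) + (5)·(1/5) = 31/10.
day 2: (6)·(7/10) + (2)·(1/10) + (8)·(1/5) = 6.
The best pure response is day 2 with expected payoff 6.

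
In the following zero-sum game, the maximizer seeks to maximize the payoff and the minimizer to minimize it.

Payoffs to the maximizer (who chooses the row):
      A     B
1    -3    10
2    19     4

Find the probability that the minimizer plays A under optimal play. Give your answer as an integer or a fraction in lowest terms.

Row minima are -3 and 4, so the maximizer's maximin is 4; column maxima are 19 and 10, so the minimizer's minimax is 10. These differ, so the equilibrium is in mixed strategies.
Let the minimizer play A with probability q. The maximizer is indifferent when −3q + 10(1−q) = 19q + 4(1−q), giving q = 3/14.

3/14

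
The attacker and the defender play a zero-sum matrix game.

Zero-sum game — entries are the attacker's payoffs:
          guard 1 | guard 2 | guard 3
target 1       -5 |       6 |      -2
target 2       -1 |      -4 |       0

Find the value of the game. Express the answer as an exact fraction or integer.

-13/7

Column guard 3 is strictly dominated by guard 1 for the defender (it gives the attacker more in every row).
The remaining 2×2 game on (target 1, target 2) × (guard 1, guard 2) has no saddle point. Let the attacker play target 1 with probability p; indifference gives −5p − (1−p) = 6p − 4(1−p), so p = 3/14.
Similarly the defender's optimal q on guard 1 is 5/7, and the value is -5·(5/7) + (6)·(2/7) = -13/7.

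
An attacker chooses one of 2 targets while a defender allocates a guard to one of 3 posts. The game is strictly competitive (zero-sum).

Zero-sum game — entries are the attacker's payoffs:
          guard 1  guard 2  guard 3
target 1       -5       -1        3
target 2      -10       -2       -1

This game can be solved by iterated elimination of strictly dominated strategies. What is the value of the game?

Column guard 2 is strictly dominated by guard 1 for the defender (-5<-1, -10<-2); eliminate guard 2.
Column guard 3 is strictly dominated by guard 1 for the defender (-5<3, -10<-1); eliminate guard 3.
Row target 2 is strictly dominated by row target 1 (-5>-10); eliminate target 2.
Only (target 1, guard 1) remains, with payoff -5.

-5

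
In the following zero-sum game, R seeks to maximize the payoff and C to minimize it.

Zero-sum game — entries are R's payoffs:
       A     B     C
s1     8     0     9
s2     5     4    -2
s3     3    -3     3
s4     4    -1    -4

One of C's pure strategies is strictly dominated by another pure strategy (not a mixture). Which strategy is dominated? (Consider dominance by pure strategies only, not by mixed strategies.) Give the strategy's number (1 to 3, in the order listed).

C prefers columns that give R less. Compare A with B: 0 < 8, 4 < 5, -3 < 3, -1 < 4.
So B strictly dominates A for C; A is strictly dominated.

1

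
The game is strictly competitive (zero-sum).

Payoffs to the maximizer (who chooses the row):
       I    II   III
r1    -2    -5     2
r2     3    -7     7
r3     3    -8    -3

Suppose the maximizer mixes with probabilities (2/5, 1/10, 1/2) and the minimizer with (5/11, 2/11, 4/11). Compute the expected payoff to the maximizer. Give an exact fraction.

-42/55

Against (5/11, 2/11, 4/11), each row's expected payoff is r1: -12/11; r2: 29/11; r3: -13/11.
Taking the (2/5, 1/10, 1/2)-weighted average: (2/5)·(-12/11) + (1/10)·(29/11) + (1/2)·(-13/11) = -42/55.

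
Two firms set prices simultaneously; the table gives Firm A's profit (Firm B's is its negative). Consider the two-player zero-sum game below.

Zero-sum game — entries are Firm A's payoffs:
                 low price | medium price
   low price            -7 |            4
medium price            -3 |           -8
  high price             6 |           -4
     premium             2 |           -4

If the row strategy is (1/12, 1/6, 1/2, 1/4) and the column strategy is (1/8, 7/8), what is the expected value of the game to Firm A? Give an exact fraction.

Against (1/8, 7/8), each row's expected payoff is low price: 21/8; medium price: -59/8; high price: -11/4; premium: -13/4.
Taking the (1/12, 1/6, 1/2, 1/4)-weighted average: (1/12)·(21/8) + (1/6)·(-59/8) + (1/2)·(-11/4) + (1/4)·(-13/4) = -307/96.

-307/96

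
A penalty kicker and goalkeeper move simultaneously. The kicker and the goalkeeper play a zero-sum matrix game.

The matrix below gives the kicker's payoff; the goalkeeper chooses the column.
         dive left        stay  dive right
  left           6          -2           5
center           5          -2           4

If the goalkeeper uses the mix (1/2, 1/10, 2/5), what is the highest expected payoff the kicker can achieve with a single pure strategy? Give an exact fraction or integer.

left: (6)·(1/2) + (-2)·(1/10) + (5)·(2/5) = 24/5.
center: (5)·(1/2) + (-2)·(1/10) + (4)·(2/5) = 39/10.
The best pure response is left with expected payoff 24/5.

24/5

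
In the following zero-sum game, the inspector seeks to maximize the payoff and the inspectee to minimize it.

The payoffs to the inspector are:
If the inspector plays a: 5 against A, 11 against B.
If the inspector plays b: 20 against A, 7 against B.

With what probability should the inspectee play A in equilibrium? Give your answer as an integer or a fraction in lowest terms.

Row minima are 5 and 7, so the inspector's maximin is 7; column maxima are 20 and 11, so the inspectee's minimax is 11. These differ, so the equilibrium is in mixed strategies.
Let the inspectee play A with probability q. The inspector is indifferent when 5q + 11(1−q) = 20q + 7(1−q), giving q = 4/19.

4/19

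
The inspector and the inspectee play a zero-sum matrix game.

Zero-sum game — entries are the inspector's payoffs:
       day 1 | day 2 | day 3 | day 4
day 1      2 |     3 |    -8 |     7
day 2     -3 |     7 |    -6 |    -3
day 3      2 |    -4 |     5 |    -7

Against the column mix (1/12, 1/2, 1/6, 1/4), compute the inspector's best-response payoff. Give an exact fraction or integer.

day 1: (2)·(1/12) + (3)·(1/2) + (-8)·(1/6) + (7)·(1/4) = 25/12.
day 2: (-3)·(1/12) + (7)·(1/2) + (-6)·(1/6) + (-3)·(1/4) = 3/2.
day 3: (2)·(1/12) + (-4)·(1/2) + (5)·(1/6) + (-7)·(1/4) = -11/4.
The best pure response is day 1 with expected payoff 25/12.

25/12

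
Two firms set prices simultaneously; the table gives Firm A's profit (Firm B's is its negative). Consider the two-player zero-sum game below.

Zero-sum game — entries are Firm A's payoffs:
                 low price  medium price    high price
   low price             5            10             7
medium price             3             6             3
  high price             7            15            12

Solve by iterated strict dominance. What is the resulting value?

7

Column medium price is strictly dominated by low price for Firm B (5<10, 3<6, 7<15); eliminate medium price.
Row low price is strictly dominated by row high price (7>5, 12>7); eliminate low price.
Row medium price is strictly dominated by row high price (7>3, 12>3); eliminate medium price.
Column high price is strictly dominated by low price for Firm B (7<12); eliminate high price.
Only (high price, low price) remains, with payoff 7.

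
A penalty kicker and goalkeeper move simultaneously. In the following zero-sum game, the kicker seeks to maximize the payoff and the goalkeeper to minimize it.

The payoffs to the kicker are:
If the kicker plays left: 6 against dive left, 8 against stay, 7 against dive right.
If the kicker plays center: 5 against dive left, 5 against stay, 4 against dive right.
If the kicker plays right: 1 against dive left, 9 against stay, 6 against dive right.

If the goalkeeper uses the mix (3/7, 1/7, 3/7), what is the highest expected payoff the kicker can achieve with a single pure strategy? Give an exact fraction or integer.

left: (6)·(3/7) + (8)·(1/7) + (7)·(3/7) = 47/7.
center: (5)·(3/7) + (5)·(1/7) + (4)·(3/7) = 32/7.
right: (1)·(3/7) + (9)·(1/7) + (6)·(3/7) = 30/7.
The best pure response is left with expected payoff 47/7.

47/7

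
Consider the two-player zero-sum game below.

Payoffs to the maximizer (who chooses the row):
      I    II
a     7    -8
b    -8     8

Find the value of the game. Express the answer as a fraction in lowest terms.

Row minima are -8 and -8, so the maximizer's maximin is -8; column maxima are 7 and 8, so the minimizer's minimax is 7. These differ, so the equilibrium is in mixed strategies.
Let the maximizer play a with probability p. The minimizer is indifferent when 7p − 8(1−p) = −8p + 8(1−p), giving p = 16/31.
Let the minimizer play I with probability q. The maximizer is indifferent when 7q − 8(1−q) = −8q + 8(1−q), giving q = 16/31.
The value is 7·(16/31) + (-8)·(15/31) = -8/31.

-8/31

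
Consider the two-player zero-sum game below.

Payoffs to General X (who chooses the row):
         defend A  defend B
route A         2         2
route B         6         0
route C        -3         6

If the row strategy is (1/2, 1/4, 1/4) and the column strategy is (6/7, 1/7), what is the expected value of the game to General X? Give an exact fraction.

13/7

Against (6/7, 1/7), each row's expected payoff is route A: 2; route B: 36/7; route C: -12/7.
Taking the (1/2, 1/4, 1/4)-weighted average: (1/2)·(2) + (1/4)·(36/7) + (1/4)·(-12/7) = 13/7.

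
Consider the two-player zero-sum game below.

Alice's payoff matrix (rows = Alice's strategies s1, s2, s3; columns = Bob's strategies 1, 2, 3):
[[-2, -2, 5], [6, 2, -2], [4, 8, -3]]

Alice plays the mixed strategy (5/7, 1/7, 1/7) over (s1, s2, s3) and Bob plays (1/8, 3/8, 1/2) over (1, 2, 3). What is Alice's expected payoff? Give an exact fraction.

10/7

Against (1/8, 3/8, 1/2), each row's expected payoff is s1: 3/2; s2: 1/2; s3: 2.
Taking the (5/7, 1/7, 1/7)-weighted average: (5/7)·(3/2) + (1/7)·(1/2) + (1/7)·(2) = 10/7.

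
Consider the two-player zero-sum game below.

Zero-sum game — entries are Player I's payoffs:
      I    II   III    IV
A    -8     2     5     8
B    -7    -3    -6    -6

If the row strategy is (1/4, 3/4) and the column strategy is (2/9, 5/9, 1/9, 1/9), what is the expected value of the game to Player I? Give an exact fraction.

-29/9

Against (2/9, 5/9, 1/9, 1/9), each row's expected payoff is A: 7/9; B: -41/9.
Taking the (1/4, 3/4)-weighted average: (1/4)·(7/9) + (3/4)·(-41/9) = -29/9.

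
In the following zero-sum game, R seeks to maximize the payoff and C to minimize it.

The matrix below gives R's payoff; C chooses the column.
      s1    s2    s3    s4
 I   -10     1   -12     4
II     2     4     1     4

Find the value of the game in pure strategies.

1

Row minima: -12, 1 → R's maximin is 1.
Column maxima: 2, 4, 1, 4 → C's minimax is 1.
They coincide at (II, s3), so the value is 1.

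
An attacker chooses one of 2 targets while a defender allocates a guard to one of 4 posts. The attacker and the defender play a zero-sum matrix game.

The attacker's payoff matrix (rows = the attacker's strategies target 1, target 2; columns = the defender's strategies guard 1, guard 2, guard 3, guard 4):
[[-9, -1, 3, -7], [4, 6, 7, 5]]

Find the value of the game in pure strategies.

4

Row minima: -9, 4 → the attacker's maximin is 4.
Column maxima: 4, 6, 7, 5 → the defender's minimax is 4.
They coincide at (target 2, guard 1), so the value is 4.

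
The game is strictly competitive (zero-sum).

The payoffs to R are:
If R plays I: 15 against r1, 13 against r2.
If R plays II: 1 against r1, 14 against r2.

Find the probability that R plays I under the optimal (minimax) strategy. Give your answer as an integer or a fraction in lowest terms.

13/15

Row minima are 13 and 1, so R's maximin is 13; column maxima are 15 and 14, so C's minimax is 14. These differ, so the equilibrium is in mixed strategies.
Let R play I with probability p. C is indifferent when 15p + (1−p) = 13p + 14(1−p), giving p = 13/15.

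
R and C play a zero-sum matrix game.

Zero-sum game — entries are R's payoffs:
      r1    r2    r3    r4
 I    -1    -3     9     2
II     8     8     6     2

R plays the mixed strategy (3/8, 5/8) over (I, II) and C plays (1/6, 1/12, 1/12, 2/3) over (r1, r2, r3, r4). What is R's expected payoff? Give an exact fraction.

145/48

Against (1/6, 1/12, 1/12, 2/3), each row's expected payoff is I: 5/3; II: 23/6.
Taking the (3/8, 5/8)-weighted average: (3/8)·(5/3) + (5/8)·(23/6) = 145/48.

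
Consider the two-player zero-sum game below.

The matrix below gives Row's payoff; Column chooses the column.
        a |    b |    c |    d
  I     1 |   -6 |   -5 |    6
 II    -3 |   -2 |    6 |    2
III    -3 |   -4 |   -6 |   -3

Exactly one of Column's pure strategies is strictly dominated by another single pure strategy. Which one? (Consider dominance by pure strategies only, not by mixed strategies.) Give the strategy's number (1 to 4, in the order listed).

Column prefers columns that give Row less. Compare d with b: -6 < 6, -2 < 2, -4 < -3.
So b strictly dominates d for Column; d is strictly dominated.

4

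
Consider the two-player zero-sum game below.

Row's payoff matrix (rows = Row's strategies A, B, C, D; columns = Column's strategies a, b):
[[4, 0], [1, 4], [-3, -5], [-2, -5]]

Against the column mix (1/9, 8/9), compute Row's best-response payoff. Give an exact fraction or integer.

A: (4)·(1/9) + (0)·(8/9) = 4/9.
B: (1)·(1/9) + (4)·(8/9) = 11/3.
C: (-3)·(1/9) + (-5)·(8/9) = -43/9.
D: (-2)·(1/9) + (-5)·(8/9) = -14/3.
The best pure response is B with expected payoff 11/3.

11/3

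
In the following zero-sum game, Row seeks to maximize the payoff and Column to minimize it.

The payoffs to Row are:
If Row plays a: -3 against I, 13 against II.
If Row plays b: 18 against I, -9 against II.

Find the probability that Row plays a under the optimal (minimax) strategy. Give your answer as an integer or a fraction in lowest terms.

27/43

Row minima are -3 and -9, so Row's maximin is -3; column maxima are 18 and 13, so Column's minimax is 13. These differ, so the equilibrium is in mixed strategies.
Let Row play a with probability p. Column is indifferent when −3p + 18(1−p) = 13p − 9(1−p), giving p = 27/43.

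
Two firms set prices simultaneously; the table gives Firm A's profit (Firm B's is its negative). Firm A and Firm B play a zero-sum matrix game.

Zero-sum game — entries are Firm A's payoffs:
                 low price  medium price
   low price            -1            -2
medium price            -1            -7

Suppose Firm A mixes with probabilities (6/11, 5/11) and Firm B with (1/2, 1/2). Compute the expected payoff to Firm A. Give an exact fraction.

-29/11

Against (1/2, 1/2), each row's expected payoff is low price: -3/2; medium price: -4.
Taking the (6/11, 5/11)-weighted average: (6/11)·(-3/2) + (5/11)·(-4) = -29/11.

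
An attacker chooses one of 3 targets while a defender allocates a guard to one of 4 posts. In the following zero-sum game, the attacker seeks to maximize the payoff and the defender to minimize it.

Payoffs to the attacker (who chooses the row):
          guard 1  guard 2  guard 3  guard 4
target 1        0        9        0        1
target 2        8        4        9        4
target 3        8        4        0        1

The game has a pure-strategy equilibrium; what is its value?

4

Row minima: 0, 4, 0 → the attacker's maximin is 4.
Column maxima: 8, 9, 9, 4 → the defender's minimax is 4.
They coincide at (target 2, guard 4), so the value is 4.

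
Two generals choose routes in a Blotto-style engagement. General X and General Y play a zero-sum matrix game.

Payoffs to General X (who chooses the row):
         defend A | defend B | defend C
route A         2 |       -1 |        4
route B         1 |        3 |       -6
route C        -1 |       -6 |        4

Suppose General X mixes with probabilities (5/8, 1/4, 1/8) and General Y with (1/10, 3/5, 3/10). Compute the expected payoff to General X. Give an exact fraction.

Against (1/10, 3/5, 3/10), each row's expected payoff is route A: 4/5; route B: 1/10; route C: -5/2.
Taking the (5/8, 1/4, 1/8)-weighted average: (5/8)·(4/5) + (1/4)·(1/10) + (1/8)·(-5/2) = 17/80.

17/80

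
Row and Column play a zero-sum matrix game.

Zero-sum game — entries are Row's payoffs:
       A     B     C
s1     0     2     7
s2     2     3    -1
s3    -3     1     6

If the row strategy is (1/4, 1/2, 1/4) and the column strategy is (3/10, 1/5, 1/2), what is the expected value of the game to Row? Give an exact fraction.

Against (3/10, 1/5, 1/2), each row's expected payoff is s1: 39/10; s2: 7/10; s3: 23/10.
Taking the (1/4, 1/2, 1/4)-weighted average: (1/4)·(39/10) + (1/2)·(7/10) + (1/4)·(23/10) = 19/10.

19/10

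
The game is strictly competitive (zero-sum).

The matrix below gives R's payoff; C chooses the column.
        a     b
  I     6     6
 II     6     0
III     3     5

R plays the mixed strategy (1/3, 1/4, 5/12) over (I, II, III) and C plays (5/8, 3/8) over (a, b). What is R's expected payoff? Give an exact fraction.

9/2

Against (5/8, 3/8), each row's expected payoff is I: 6; II: 15/4; III: 15/4.
Taking the (1/3, 1/4, 5/12)-weighted average: (1/3)·(6) + (1/4)·(15/4) + (5/12)·(15/4) = 9/2.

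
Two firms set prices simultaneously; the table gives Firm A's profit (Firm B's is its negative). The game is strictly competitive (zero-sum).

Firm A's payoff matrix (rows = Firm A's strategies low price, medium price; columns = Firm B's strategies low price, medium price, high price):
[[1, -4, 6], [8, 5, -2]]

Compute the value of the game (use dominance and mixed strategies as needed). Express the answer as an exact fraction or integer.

Column low price is strictly dominated by medium price for Firm B (it gives Firm A more in every row).
The remaining 2×2 game on (low price, medium price) × (medium price, high price) has no saddle point. Let Firm A play low price with probability p; indifference gives −4p + 5(1−p) = 6p − 2(1−p), so p = 7/17.
Similarly Firm B's optimal q on medium price is 8/17, and the value is -4·(8/17) + (6)·(9/17) = 22/17.

22/17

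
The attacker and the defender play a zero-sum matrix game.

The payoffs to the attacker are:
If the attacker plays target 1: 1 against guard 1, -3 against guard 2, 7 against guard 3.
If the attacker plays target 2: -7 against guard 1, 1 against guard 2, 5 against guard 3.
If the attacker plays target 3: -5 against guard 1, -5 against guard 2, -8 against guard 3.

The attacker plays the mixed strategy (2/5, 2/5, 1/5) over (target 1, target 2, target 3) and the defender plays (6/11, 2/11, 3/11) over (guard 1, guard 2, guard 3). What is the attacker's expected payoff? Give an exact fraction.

Against (6/11, 2/11, 3/11), each row's expected payoff is target 1: 21/11; target 2: -25/11; target 3: -64/11.
Taking the (2/5, 2/5, 1/5)-weighted average: (2/5)·(21/11) + (2/5)·(-25/11) + (1/5)·(-64/11) = -72/55.

-72/55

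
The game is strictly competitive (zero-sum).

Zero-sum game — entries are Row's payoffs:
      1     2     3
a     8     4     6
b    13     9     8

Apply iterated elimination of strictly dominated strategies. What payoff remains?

8

Column 1 is strictly dominated by 2 for Column (4<8, 9<13); eliminate 1.
Row a is strictly dominated by row b (9>4, 8>6); eliminate a.
Column 2 is strictly dominated by 3 for Column (8<9); eliminate 2.
Only (b, 3) remains, with payoff 8.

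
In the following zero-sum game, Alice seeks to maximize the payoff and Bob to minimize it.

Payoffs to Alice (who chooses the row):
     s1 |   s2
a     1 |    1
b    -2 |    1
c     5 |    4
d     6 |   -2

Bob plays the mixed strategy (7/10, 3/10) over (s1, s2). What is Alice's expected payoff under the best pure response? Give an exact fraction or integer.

47/10

a: (1)·(7/10) + (1)·(3/10) = 1.
b: (-2)·(7/10) + (1)·(3/10) = -11/10.
c: (5)·(7/10) + (4)·(3/10) = 47/10.
d: (6)·(7/10) + (-2)·(3/10) = 18/5.
The best pure response is c with expected payoff 47/10.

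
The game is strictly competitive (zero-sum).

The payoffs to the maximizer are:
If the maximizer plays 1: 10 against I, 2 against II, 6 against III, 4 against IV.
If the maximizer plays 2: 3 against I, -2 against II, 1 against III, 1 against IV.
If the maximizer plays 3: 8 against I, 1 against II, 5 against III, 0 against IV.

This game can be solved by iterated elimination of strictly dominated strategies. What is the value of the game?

Column III is strictly dominated by II for the minimizer (2<6, -2<1, 1<5); eliminate III.
Column I is strictly dominated by II for the minimizer (2<10, -2<3, 1<8); eliminate I.
Row 2 is strictly dominated by row 1 (2>-2, 4>1); eliminate 2.
Row 3 is strictly dominated by row 1 (2>1, 4>0); eliminate 3.
Column IV is strictly dominated by II for the minimizer (2<4); eliminate IV.
Only (1, II) remains, with payoff 2.

2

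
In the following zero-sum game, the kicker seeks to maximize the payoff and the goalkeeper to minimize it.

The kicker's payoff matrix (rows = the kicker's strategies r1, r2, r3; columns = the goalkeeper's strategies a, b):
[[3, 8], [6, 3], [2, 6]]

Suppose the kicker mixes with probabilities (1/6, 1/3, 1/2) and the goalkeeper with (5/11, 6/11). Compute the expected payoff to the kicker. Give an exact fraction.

Against (5/11, 6/11), each row's expected payoff is r1: 63/11; r2: 48/11; r3: 46/11.
Taking the (1/6, 1/3, 1/2)-weighted average: (1/6)·(63/11) + (1/3)·(48/11) + (1/2)·(46/11) = 9/2.

9/2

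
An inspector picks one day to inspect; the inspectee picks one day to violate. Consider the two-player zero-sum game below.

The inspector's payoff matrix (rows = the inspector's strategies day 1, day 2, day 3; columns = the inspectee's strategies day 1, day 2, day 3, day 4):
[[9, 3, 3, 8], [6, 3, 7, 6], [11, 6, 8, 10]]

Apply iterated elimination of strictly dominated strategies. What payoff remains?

Row day 2 is strictly dominated by row day 3 (11>6, 6>3, 8>7, 10>6); eliminate day 2.
Column day 1 is strictly dominated by day 2 for the inspectee (3<9, 6<11); eliminate day 1.
Row day 1 is strictly dominated by row day 3 (6>3, 8>3, 10>8); eliminate day 1.
Column day 4 is strictly dominated by day 2 for the inspectee (6<10); eliminate day 4.
Column day 3 is strictly dominated by day 2 for the inspectee (6<8); eliminate day 3.
Only (day 3, day 2) remains, with payoff 6.

6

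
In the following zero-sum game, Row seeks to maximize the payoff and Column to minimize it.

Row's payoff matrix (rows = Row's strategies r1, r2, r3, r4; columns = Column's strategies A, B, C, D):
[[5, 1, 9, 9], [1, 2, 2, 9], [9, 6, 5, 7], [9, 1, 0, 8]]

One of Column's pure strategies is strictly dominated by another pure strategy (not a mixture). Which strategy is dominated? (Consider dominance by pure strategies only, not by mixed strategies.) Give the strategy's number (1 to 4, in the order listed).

Column prefers columns that give Row less. Compare D with B: 1 < 9, 2 < 9, 6 < 7, 1 < 8.
So B strictly dominates D for Column; D is strictly dominated.

4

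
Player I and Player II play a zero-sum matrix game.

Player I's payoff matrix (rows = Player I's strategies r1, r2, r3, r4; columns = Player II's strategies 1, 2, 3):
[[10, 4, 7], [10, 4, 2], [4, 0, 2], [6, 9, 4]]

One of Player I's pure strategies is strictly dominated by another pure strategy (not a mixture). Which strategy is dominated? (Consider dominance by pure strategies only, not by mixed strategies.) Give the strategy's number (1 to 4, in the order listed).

3

Compare r3 with r1: 10 > 4, 4 > 0, 7 > 2.
So r1 strictly dominates r3 for Player I; r3 is strictly dominated.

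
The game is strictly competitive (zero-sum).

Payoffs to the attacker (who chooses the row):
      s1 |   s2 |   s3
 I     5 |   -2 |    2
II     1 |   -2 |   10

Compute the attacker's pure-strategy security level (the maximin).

The worst-case payoff for each row is I: -2, II: -2.
The best of these is -2.

-2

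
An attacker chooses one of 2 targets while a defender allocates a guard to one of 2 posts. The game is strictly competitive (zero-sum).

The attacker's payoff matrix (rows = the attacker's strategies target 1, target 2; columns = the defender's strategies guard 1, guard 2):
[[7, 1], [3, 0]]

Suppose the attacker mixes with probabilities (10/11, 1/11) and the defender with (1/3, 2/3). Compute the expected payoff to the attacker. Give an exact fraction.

31/11

Against (1/3, 2/3), each row's expected payoff is target 1: 3; target 2: 1.
Taking the (10/11, 1/11)-weighted average: (10/11)·(3) + (1/11)·(1) = 31/11.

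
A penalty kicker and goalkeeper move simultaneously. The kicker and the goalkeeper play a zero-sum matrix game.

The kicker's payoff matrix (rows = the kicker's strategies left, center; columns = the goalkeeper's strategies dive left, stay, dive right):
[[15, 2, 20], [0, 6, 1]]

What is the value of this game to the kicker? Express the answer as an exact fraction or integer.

Column dive right is strictly dominated by dive left for the goalkeeper (it gives the kicker more in every row).
The remaining 2×2 game on (left, center) × (dive left, stay) has no saddle point. Let the kicker play left with probability p; indifference gives 15p = 2p + 6(1−p), so p = 6/19.
Similarly the goalkeeper's optimal q on dive left is 4/19, and the value is 15·(4/19) + (2)·(15/19) = 90/19.

90/19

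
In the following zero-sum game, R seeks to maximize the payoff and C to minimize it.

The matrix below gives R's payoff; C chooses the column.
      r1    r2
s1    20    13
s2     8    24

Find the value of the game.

376/23

Row minima are 13 and 8, so R's maximin is 13; column maxima are 20 and 24, so C's minimax is 20. These differ, so the equilibrium is in mixed strategies.
Let R play s1 with probability p. C is indifferent when 20p + 8(1−p) = 13p + 24(1−p), giving p = 16/23.
Let C play r1 with probability q. R is indifferent when 20q + 13(1−q) = 8q + 24(1−q), giving q = 11/23.
The value is 20·(11/23) + (13)·(12/23) = 376/23.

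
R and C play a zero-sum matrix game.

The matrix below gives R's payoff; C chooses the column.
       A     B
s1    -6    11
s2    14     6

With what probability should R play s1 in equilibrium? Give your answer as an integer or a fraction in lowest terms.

Row minima are -6 and 6, so R's maximin is 6; column maxima are 14 and 11, so C's minimax is 11. These differ, so the equilibrium is in mixed strategies.
Let R play s1 with probability p. C is indifferent when −6p + 14(1−p) = 11p + 6(1−p), giving p = 8/25.

8/25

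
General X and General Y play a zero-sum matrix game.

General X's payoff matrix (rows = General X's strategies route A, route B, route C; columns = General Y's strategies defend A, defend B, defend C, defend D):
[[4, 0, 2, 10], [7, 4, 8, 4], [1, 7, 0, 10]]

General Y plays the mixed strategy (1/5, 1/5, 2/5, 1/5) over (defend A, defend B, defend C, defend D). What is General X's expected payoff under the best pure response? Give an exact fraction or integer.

31/5

route A: (4)·(1/5) + (0)·(1/5) + (2)·(2/5) + (10)·(1/5) = 18/5.
route B: (7)·(1/5) + (4)·(1/5) + (8)·(2/5) + (4)·(1/5) = 31/5.
route C: (1)·(1/5) + (7)·(1/5) + (0)·(2/5) + (10)·(1/5) = 18/5.
The best pure response is route B with expected payoff 31/5.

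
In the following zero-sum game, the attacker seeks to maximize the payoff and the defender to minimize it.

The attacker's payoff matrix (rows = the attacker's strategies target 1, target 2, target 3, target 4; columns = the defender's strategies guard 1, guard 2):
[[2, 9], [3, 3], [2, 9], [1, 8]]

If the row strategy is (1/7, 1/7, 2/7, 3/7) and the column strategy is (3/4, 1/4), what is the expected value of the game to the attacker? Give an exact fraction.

45/14

Against (3/4, 1/4), each row's expected payoff is target 1: 15/4; target 2: 3; target 3: 15/4; target 4: 11/4.
Taking the (1/7, 1/7, 2/7, 3/7)-weighted average: (1/7)·(15/4) + (1/7)·(3) + (2/7)·(15/4) + (3/7)·(11/4) = 45/14.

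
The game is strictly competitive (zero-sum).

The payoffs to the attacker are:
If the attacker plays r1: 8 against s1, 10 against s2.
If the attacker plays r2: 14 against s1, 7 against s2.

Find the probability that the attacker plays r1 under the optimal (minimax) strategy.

7/9

Row minima are 8 and 7, so the attacker's maximin is 8; column maxima are 14 and 10, so the defender's minimax is 10. These differ, so the equilibrium is in mixed strategies.
Let the attacker play r1 with probability p. The defender is indifferent when 8p + 14(1−p) = 10p + 7(1−p), giving p = 7/9.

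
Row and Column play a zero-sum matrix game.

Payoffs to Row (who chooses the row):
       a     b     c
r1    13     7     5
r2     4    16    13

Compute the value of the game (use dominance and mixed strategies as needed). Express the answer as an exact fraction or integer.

Column b is strictly dominated by c for Column (it gives Row more in every row).
The remaining 2×2 game on (r1, r2) × (a, c) has no saddle point. Let Row play r1 with probability p; indifference gives 13p + 4(1−p) = 5p + 13(1−p), so p = 9/17.
Similarly Column's optimal q on a is 8/17, and the value is 13·(8/17) + (5)·(9/17) = 149/17.

149/17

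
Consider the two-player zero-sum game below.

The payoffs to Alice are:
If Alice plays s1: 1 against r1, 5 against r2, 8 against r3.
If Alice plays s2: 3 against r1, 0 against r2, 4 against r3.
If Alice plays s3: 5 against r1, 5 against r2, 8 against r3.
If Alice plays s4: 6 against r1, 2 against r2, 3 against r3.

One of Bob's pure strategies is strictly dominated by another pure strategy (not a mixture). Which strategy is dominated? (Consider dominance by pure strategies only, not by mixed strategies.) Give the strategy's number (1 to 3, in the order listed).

3

Bob prefers columns that give Alice less. Compare r3 with r2: 5 < 8, 0 < 4, 5 < 8, 2 < 3.
So r2 strictly dominates r3 for Bob; r3 is strictly dominated.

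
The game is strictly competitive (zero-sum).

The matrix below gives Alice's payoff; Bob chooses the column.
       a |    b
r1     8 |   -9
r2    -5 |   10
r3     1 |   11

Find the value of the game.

Row r2 is strictly dominated by row r3, so Alice never plays it.
The remaining 2×2 game on (r1, r3) × (a, b) has no saddle point. Let Alice play r1 with probability p; indifference gives 8p + (1−p) = −9p + 11(1−p), so p = 10/27.
Similarly Bob's optimal q on a is 20/27, and the value is 8·(20/27) + (-9)·(7/27) = 97/27.

97/27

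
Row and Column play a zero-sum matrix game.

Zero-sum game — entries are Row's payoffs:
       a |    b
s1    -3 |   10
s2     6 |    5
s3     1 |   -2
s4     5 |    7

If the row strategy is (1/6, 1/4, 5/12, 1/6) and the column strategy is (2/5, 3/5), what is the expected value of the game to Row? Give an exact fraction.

57/20

Against (2/5, 3/5), each row's expected payoff is s1: 24/5; s2: 27/5; s3: -4/5; s4: 31/5.
Taking the (1/6, 1/4, 5/12, 1/6)-weighted average: (1/6)·(24/5) + (1/4)·(27/5) + (5/12)·(-4/5) + (1/6)·(31/5) = 57/20.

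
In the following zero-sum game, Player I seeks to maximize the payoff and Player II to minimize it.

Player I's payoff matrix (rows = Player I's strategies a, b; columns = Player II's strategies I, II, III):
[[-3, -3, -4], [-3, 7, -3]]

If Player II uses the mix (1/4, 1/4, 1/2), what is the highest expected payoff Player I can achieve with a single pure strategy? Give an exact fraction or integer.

-1/2

a: (-3)·(1/4) + (-3)·(1/4) + (-4)·(1/2) = -7/2.
b: (-3)·(1/4) + (7)·(1/4) + (-3)·(1/2) = -1/2.
The best pure response is b with expected payoff -1/2.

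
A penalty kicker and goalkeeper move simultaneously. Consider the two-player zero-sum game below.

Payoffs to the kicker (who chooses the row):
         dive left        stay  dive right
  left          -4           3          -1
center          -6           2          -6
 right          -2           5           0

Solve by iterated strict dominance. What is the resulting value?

Row center is strictly dominated by row left (-4>-6, 3>2, -1>-6); eliminate center.
Row left is strictly dominated by row right (-2>-4, 5>3, 0>-1); eliminate left.
Column dive right is strictly dominated by dive left for the goalkeeper (-2<0); eliminate dive right.
Column stay is strictly dominated by dive left for the goalkeeper (-2<5); eliminate stay.
Only (right, dive left) remains, with payoff -2.

-2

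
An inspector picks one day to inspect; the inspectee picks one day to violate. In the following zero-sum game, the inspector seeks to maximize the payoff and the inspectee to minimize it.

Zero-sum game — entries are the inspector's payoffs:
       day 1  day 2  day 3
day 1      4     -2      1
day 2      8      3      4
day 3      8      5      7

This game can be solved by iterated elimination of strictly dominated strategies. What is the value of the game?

Row day 1 is strictly dominated by row day 2 (8>4, 3>-2, 4>1); eliminate day 1.
Column day 3 is strictly dominated by day 2 for the inspectee (3<4, 5<7); eliminate day 3.
Column day 1 is strictly dominated by day 2 for the inspectee (3<8, 5<8); eliminate day 1.
Row day 2 is strictly dominated by row day 3 (5>3); eliminate day 2.
Only (day 3, day 2) remains, with payoff 5.

5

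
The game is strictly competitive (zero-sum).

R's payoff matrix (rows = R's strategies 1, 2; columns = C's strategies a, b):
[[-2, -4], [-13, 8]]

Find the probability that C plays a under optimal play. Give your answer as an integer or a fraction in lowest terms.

Row minima are -4 and -13, so R's maximin is -4; column maxima are -2 and 8, so C's minimax is -2. These differ, so the equilibrium is in mixed strategies.
Let C play a with probability q. R is indifferent when −2q − 4(1−q) = −13q + 8(1−q), giving q = 12/23.

12/23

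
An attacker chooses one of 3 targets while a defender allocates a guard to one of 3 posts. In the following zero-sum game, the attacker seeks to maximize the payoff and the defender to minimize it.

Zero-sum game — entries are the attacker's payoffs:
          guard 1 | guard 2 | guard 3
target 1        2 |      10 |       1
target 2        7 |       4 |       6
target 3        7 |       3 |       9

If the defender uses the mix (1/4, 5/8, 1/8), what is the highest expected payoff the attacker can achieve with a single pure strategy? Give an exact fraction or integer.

55/8

target 1: (2)·(1/4) + (10)·(5/8) + (1)·(1/8) = 55/8.
target 2: (7)·(1/4) + (4)·(5/8) + (6)·(1/8) = 5.
target 3: (7)·(1/4) + (3)·(5/8) + (9)·(1/8) = 19/4.
The best pure response is target 1 with expected payoff 55/8.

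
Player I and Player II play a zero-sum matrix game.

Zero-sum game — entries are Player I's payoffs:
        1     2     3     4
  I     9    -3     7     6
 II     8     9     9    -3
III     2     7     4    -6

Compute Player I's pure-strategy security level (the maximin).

The worst-case payoff for each row is I: -3, II: -3, III: -6.
The best of these is -3.

-3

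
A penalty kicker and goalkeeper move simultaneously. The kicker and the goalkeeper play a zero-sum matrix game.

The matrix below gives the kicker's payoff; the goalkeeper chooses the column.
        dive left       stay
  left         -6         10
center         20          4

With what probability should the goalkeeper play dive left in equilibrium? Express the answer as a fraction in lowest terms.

3/16

Row minima are -6 and 4, so the kicker's maximin is 4; column maxima are 20 and 10, so the goalkeeper's minimax is 10. These differ, so the equilibrium is in mixed strategies.
Let the goalkeeper play dive left with probability q. The kicker is indifferent when −6q + 10(1−q) = 20q + 4(1−q), giving q = 3/16.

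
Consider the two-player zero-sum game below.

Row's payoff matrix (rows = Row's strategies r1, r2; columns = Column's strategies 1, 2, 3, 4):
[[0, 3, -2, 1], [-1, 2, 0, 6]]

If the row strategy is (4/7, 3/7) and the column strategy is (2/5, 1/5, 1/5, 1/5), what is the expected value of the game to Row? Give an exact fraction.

26/35

Against (2/5, 1/5, 1/5, 1/5), each row's expected payoff is r1: 2/5; r2: 6/5.
Taking the (4/7, 3/7)-weighted average: (4/7)·(2/5) + (3/7)·(6/5) = 26/35.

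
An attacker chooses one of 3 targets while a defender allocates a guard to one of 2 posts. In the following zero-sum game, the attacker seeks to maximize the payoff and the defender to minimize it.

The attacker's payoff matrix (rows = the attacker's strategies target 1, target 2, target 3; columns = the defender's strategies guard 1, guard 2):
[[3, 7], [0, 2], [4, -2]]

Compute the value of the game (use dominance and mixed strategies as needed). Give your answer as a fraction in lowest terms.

Row target 2 is strictly dominated by row target 1, so the attacker never plays it.
The remaining 2×2 game on (target 1, target 3) × (guard 1, guard 2) has no saddle point. Let the attacker play target 1 with probability p; indifference gives 3p + 4(1−p) = 7p − 2(1−p), so p = 3/5.
Similarly the defender's optimal q on guard 1 is 9/10, and the value is 3·(9/10) + (7)·(1/10) = 17/5.

17/5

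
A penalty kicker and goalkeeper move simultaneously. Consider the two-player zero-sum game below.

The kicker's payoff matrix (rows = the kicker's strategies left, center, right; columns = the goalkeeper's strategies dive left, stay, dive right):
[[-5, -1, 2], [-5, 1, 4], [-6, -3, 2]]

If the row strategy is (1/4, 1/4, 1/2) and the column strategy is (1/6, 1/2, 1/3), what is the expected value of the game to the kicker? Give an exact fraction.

Against (1/6, 1/2, 1/3), each row's expected payoff is left: -2/3; center: 1; right: -11/6.
Taking the (1/4, 1/4, 1/2)-weighted average: (1/4)·(-2/3) + (1/4)·(1) + (1/2)·(-11/6) = -5/6.

-5/6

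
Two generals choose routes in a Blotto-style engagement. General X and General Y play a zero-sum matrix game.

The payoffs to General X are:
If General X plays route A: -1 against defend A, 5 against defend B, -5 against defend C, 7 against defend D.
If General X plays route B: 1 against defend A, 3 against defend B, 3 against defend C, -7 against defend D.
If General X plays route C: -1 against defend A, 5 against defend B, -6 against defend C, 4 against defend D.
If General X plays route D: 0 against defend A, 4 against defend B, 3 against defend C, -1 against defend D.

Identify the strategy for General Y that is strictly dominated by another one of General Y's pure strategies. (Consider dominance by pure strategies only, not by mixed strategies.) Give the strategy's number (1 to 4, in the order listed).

2

General Y prefers columns that give General X less. Compare defend B with defend A: -1 < 5, 1 < 3, -1 < 5, 0 < 4.
So defend A strictly dominates defend B for General Y; defend B is strictly dominated.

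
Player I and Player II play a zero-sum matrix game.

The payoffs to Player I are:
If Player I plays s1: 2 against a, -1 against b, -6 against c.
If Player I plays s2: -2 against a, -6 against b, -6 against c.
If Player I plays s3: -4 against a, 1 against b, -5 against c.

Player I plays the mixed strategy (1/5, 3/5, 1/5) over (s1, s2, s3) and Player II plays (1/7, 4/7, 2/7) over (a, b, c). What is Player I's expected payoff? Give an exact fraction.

-138/35

Against (1/7, 4/7, 2/7), each row's expected payoff is s1: -2; s2: -38/7; s3: -10/7.
Taking the (1/5, 3/5, 1/5)-weighted average: (1/5)·(-2) + (3/5)·(-38/7) + (1/5)·(-10/7) = -138/35.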